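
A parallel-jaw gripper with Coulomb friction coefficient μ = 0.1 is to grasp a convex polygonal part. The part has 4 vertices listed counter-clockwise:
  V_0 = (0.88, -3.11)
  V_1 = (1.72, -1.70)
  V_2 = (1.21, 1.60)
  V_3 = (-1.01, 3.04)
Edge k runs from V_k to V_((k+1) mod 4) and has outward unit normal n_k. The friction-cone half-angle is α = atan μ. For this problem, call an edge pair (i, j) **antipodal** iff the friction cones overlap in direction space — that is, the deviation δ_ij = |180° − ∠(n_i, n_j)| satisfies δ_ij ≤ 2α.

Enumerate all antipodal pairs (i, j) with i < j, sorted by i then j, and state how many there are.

count = 1; pairs: (1,3)

α = atan 0.1 = 5.71°;  2α = 11.42°
n_0 = (+0.8591, -0.5118)
n_1 = (+0.9883, +0.1527)
n_2 = (+0.5442, +0.8390)
n_3 = (-0.9559, -0.2938)
  (0,1): δ = 140.43°  ·
  (0,2): δ = 92.19°  ·
  (0,3): δ = 47.87°  ·
  (1,2): δ = 131.75°  ·
  (1,3): δ = 8.30°  ✓
  (2,3): δ = 39.95°  ·
antipodal pairs: 1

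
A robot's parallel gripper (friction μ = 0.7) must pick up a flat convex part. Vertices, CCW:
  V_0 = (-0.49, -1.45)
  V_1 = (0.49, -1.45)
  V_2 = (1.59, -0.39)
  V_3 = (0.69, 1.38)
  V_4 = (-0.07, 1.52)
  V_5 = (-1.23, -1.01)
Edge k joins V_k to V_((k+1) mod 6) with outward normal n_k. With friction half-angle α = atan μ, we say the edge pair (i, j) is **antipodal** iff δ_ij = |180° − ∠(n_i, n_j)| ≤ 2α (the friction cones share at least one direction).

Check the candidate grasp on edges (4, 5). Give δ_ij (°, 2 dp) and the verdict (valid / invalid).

α = atan 0.7 = 34.99°;  2α = 69.98°
edge 4: e_4 = (-1.16, -2.53);  n_4 = (-0.9090, +0.4168)
edge 5: e_5 = (+0.74, -0.44);  n_5 = (-0.5111, -0.8595)
∠(n_4, n_5) = 83.90°
δ = |180° − 83.90°| = 96.10°
96.10° > 2α = 69.98°  →  invalid

δ = 96.10°, invalid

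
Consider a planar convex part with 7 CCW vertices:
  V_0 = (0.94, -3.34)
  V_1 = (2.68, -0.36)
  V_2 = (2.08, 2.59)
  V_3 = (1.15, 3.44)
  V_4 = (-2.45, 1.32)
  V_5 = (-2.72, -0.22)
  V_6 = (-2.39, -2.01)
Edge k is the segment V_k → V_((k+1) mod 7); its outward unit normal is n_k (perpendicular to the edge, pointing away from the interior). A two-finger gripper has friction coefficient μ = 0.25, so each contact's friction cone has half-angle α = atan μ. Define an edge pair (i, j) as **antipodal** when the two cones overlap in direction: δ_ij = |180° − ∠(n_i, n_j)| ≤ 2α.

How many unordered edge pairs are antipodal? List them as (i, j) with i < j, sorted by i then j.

count = 4; pairs: (0,4), (1,4), (1,5), (2,6)

α = atan 0.25 = 14.04°;  2α = 28.07°
n_0 = (+0.8636, -0.5042)
n_1 = (+0.9799, +0.1993)
n_2 = (+0.6746, +0.7381)
n_3 = (-0.5074, +0.8617)
n_4 = (-0.9850, +0.1727)
n_5 = (-0.9834, -0.1813)
n_6 = (-0.3709, -0.9287)
  (0,1): δ = 138.22°  ·
  (0,2): δ = 102.15°  ·
  (0,3): δ = 29.23°  ·
  (0,4): δ = 20.34°  ✓
  (0,5): δ = 40.73°  ·
  (0,6): δ = 98.51°  ·
  (1,2): δ = 143.92°  ·
  (1,3): δ = 71.00°  ·
  (1,4): δ = 21.44°  ✓
  (1,5): δ = 1.05°  ✓
  (1,6): δ = 56.73°  ·
  (2,3): δ = 107.08°  ·
  (2,4): δ = 57.52°  ·
  (2,5): δ = 37.13°  ·
  (2,6): δ = 20.65°  ✓
  (3,4): δ = 130.44°  ·
  (3,5): δ = 110.05°  ·
  (3,6): δ = 52.27°  ·
  (4,5): δ = 159.61°  ·
  (4,6): δ = 101.83°  ·
  (5,6): δ = 122.22°  ·
antipodal pairs: 4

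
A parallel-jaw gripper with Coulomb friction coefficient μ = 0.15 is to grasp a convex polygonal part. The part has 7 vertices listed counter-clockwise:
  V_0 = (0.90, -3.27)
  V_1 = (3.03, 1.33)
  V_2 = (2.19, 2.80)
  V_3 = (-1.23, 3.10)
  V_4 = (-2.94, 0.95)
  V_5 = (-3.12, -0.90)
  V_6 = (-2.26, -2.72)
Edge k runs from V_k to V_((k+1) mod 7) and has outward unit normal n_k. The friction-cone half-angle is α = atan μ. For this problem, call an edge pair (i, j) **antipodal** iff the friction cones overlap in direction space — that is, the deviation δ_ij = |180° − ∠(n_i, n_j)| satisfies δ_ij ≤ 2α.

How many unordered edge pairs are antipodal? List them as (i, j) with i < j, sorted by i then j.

α = atan 0.15 = 8.53°;  2α = 17.06°
n_0 = (+0.9074, -0.4202)
n_1 = (+0.8682, +0.4961)
n_2 = (+0.0874, +0.9962)
n_3 = (-0.7826, +0.6225)
n_4 = (-0.9953, +0.0968)
n_5 = (-0.9041, -0.4272)
n_6 = (-0.1715, -0.9852)
  (0,1): δ = 125.41°  ·
  (0,2): δ = 70.17°  ·
  (0,3): δ = 13.65°  ✓
  (0,4): δ = 19.29°  ·
  (0,5): δ = 50.14°  ·
  (0,6): δ = 104.97°  ·
  (1,2): δ = 124.76°  ·
  (1,3): δ = 68.24°  ·
  (1,4): δ = 35.30°  ·
  (1,5): δ = 4.45°  ✓
  (1,6): δ = 50.38°  ·
  (2,3): δ = 123.48°  ·
  (2,4): δ = 90.54°  ·
  (2,5): δ = 59.69°  ·
  (2,6): δ = 4.86°  ✓
  (3,4): δ = 147.06°  ·
  (3,5): δ = 116.21°  ·
  (3,6): δ = 61.38°  ·
  (4,5): δ = 149.15°  ·
  (4,6): δ = 94.32°  ·
  (5,6): δ = 125.17°  ·
antipodal pairs: 3

count = 3; pairs: (0,3), (1,5), (2,6)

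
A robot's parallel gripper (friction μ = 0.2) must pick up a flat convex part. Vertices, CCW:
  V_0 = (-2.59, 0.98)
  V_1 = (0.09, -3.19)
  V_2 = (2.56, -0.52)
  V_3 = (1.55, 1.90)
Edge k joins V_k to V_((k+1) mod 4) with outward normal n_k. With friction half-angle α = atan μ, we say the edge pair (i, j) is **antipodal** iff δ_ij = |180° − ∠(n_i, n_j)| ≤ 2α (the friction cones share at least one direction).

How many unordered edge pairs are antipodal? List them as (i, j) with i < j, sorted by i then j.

α = atan 0.2 = 11.31°;  2α = 22.62°
n_0 = (-0.8412, -0.5407)
n_1 = (+0.7341, -0.6791)
n_2 = (+0.9229, +0.3852)
n_3 = (-0.2169, +0.9762)
  (0,1): δ = 75.50°  ·
  (0,2): δ = 10.07°  ✓
  (0,3): δ = 69.80°  ·
  (1,2): δ = 114.57°  ·
  (1,3): δ = 34.70°  ·
  (2,3): δ = 100.12°  ·
antipodal pairs: 1

count = 1; pairs: (0,2)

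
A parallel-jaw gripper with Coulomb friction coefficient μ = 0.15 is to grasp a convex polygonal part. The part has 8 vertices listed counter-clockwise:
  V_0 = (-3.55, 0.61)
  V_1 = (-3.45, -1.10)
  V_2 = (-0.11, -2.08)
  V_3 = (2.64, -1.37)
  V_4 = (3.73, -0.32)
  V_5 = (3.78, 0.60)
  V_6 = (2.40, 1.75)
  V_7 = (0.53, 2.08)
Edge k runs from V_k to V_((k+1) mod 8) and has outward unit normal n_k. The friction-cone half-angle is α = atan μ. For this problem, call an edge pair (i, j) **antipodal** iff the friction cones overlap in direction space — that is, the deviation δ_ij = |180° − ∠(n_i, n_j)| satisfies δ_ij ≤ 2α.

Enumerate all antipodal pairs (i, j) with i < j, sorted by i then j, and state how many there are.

count = 3; pairs: (0,4), (1,6), (2,7)

α = atan 0.15 = 8.53°;  2α = 17.06°
n_0 = (-0.9983, -0.0584)
n_1 = (-0.2815, -0.9595)
n_2 = (+0.2500, -0.9682)
n_3 = (+0.6938, -0.7202)
n_4 = (+0.9985, -0.0543)
n_5 = (+0.6402, +0.7682)
n_6 = (+0.1738, +0.9848)
n_7 = (-0.3390, +0.9408)
  (0,1): δ = 109.70°  ·
  (0,2): δ = 78.87°  ·
  (0,3): δ = 49.42°  ·
  (0,4): δ = 6.46°  ✓
  (0,5): δ = 46.85°  ·
  (0,6): δ = 76.65°  ·
  (0,7): δ = 106.47°  ·
  (1,2): δ = 149.17°  ·
  (1,3): δ = 119.72°  ·
  (1,4): δ = 76.76°  ·
  (1,5): δ = 23.45°  ·
  (1,6): δ = 6.34°  ✓
  (1,7): δ = 36.17°  ·
  (2,3): δ = 150.55°  ·
  (2,4): δ = 107.59°  ·
  (2,5): δ = 54.28°  ·
  (2,6): δ = 24.48°  ·
  (2,7): δ = 5.34°  ✓
  (3,4): δ = 137.04°  ·
  (3,5): δ = 83.73°  ·
  (3,6): δ = 53.94°  ·
  (3,7): δ = 24.12°  ·
  (4,5): δ = 126.69°  ·
  (4,6): δ = 96.90°  ·
  (4,7): δ = 67.08°  ·
  (5,6): δ = 150.20°  ·
  (5,7): δ = 120.38°  ·
  (6,7): δ = 150.18°  ·
antipodal pairs: 3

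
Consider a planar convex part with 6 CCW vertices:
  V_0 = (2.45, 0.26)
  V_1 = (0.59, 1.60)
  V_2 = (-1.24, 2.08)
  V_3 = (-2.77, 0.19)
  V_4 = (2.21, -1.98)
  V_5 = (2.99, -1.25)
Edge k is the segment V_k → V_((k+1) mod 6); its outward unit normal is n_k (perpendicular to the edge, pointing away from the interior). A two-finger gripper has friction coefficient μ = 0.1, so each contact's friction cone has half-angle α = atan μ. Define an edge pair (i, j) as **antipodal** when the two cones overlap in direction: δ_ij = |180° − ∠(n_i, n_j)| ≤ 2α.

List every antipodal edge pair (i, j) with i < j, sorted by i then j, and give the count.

α = atan 0.1 = 5.71°;  2α = 11.42°
n_0 = (+0.5845, +0.8114)
n_1 = (+0.2537, +0.9673)
n_2 = (-0.7772, +0.6292)
n_3 = (-0.3995, -0.9167)
n_4 = (+0.6833, -0.7301)
n_5 = (+0.9416, +0.3367)
  (0,1): δ = 158.93°  ·
  (0,2): δ = 93.22°  ·
  (0,3): δ = 12.23°  ·
  (0,4): δ = 78.87°  ·
  (0,5): δ = 145.45°  ·
  (1,2): δ = 114.29°  ·
  (1,3): δ = 8.85°  ✓
  (1,4): δ = 57.80°  ·
  (1,5): δ = 124.38°  ·
  (2,3): δ = 74.55°  ·
  (2,4): δ = 7.91°  ✓
  (2,5): δ = 58.67°  ·
  (3,4): δ = 113.35°  ·
  (3,5): δ = 46.78°  ·
  (4,5): δ = 113.43°  ·
antipodal pairs: 2

count = 2; pairs: (1,3), (2,4)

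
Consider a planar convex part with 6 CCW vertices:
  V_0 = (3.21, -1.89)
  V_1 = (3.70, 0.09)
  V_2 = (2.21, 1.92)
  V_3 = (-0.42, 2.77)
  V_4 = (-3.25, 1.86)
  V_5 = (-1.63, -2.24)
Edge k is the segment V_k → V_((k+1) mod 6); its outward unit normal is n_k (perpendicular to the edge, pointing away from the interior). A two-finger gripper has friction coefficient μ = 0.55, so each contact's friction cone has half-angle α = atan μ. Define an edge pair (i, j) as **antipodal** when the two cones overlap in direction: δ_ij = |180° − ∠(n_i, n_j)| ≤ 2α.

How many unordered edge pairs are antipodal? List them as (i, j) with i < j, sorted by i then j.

count = 6; pairs: (0,4), (1,4), (1,5), (2,4), (2,5), (3,5)

α = atan 0.55 = 28.81°;  2α = 57.62°
n_0 = (+0.9707, -0.2402)
n_1 = (+0.7755, +0.6314)
n_2 = (+0.3075, +0.9515)
n_3 = (-0.3061, +0.9520)
n_4 = (-0.9300, -0.3675)
n_5 = (+0.0721, -0.9974)
  (0,1): δ = 126.95°  ·
  (0,2): δ = 94.01°  ·
  (0,3): δ = 58.27°  ·
  (0,4): δ = 35.46°  ✓
  (0,5): δ = 108.04°  ·
  (1,2): δ = 147.06°  ·
  (1,3): δ = 111.33°  ·
  (1,4): δ = 17.59°  ✓
  (1,5): δ = 54.98°  ✓
  (2,3): δ = 144.26°  ·
  (2,4): δ = 50.53°  ✓
  (2,5): δ = 22.05°  ✓
  (3,4): δ = 86.27°  ·
  (3,5): δ = 13.69°  ✓
  (4,5): δ = 107.42°  ·
antipodal pairs: 6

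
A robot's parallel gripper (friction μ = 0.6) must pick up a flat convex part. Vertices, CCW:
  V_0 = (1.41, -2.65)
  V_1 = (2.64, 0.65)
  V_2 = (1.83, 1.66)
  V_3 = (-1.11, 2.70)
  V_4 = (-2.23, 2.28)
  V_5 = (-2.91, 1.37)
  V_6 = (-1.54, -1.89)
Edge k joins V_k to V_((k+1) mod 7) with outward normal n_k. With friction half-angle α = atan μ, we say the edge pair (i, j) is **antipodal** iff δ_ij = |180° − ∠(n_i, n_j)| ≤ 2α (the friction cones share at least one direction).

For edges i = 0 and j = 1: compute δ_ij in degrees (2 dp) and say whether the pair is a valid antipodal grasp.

δ = 120.83°, invalid

α = atan 0.6 = 30.96°;  2α = 61.93°
edge 0: e_0 = (+1.23, +3.30);  n_0 = (+0.9370, -0.3493)
edge 1: e_1 = (-0.81, +1.01);  n_1 = (+0.7801, +0.6256)
∠(n_0, n_1) = 59.17°
δ = |180° − 59.17°| = 120.83°
120.83° > 2α = 61.93°  →  invalid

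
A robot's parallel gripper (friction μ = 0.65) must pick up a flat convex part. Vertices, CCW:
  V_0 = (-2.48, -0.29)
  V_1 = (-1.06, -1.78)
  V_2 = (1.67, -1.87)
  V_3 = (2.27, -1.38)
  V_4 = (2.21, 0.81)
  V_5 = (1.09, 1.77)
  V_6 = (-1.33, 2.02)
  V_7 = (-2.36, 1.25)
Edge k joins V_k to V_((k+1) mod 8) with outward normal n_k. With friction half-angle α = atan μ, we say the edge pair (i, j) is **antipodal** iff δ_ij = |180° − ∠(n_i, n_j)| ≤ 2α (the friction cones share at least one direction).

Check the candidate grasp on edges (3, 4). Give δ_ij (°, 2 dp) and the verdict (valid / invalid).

δ = 132.17°, invalid

α = atan 0.65 = 33.02°;  2α = 66.05°
edge 3: e_3 = (-0.06, +2.19);  n_3 = (+0.9996, +0.0274)
edge 4: e_4 = (-1.12, +0.96);  n_4 = (+0.6508, +0.7593)
∠(n_3, n_4) = 47.83°
δ = |180° − 47.83°| = 132.17°
132.17° > 2α = 66.05°  →  invalid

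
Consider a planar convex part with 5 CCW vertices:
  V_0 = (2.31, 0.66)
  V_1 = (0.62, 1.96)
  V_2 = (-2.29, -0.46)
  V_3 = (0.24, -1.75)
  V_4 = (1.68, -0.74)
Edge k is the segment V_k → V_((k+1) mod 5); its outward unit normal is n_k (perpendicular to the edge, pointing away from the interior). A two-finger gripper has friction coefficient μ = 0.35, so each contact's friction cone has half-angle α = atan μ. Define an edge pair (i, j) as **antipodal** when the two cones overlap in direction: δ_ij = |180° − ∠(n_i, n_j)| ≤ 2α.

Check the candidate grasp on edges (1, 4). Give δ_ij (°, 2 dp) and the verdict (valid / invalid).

δ = 26.02°, valid

α = atan 0.35 = 19.29°;  2α = 38.58°
edge 1: e_1 = (-2.91, -2.42);  n_1 = (-0.6394, +0.7689)
edge 4: e_4 = (+0.63, +1.40);  n_4 = (+0.9119, -0.4104)
∠(n_1, n_4) = 153.98°
δ = |180° − 153.98°| = 26.02°
26.02° ≤ 2α = 38.58°  →  valid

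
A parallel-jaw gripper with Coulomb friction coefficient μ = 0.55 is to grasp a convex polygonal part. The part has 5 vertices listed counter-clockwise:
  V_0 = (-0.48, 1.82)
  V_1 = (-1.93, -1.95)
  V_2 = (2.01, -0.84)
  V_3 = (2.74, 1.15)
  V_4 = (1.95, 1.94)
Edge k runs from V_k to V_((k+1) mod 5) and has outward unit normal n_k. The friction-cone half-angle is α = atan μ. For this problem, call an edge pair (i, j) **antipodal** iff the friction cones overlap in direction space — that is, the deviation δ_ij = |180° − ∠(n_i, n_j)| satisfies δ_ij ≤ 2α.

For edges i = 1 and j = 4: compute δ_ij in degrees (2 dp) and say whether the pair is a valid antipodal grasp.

α = atan 0.55 = 28.81°;  2α = 57.62°
edge 1: e_1 = (+3.94, +1.11);  n_1 = (+0.2712, -0.9625)
edge 4: e_4 = (-2.43, -0.12);  n_4 = (-0.0493, +0.9988)
∠(n_1, n_4) = 167.09°
δ = |180° − 167.09°| = 12.91°
12.91° ≤ 2α = 57.62°  →  valid

δ = 12.91°, valid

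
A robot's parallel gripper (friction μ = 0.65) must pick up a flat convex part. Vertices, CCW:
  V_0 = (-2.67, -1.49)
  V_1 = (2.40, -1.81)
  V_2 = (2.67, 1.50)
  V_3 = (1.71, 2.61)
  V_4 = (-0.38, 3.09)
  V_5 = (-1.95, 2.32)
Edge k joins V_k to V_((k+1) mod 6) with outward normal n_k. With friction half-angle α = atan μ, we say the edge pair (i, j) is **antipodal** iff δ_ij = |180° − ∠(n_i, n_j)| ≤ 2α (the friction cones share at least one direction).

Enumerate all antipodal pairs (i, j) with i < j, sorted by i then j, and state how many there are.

α = atan 0.65 = 33.02°;  2α = 66.05°
n_0 = (-0.0630, -0.9980)
n_1 = (+0.9967, -0.0813)
n_2 = (+0.7564, +0.6542)
n_3 = (+0.2238, +0.9746)
n_4 = (-0.4403, +0.8978)
n_5 = (-0.9826, +0.1857)
  (0,1): δ = 91.05°  ·
  (0,2): δ = 45.53°  ✓
  (0,3): δ = 9.32°  ✓
  (0,4): δ = 29.74°  ✓
  (0,5): δ = 82.91°  ·
  (1,2): δ = 134.48°  ·
  (1,3): δ = 98.27°  ·
  (1,4): δ = 59.21°  ✓
  (1,5): δ = 6.04°  ✓
  (2,3): δ = 143.79°  ·
  (2,4): δ = 104.73°  ·
  (2,5): δ = 51.56°  ✓
  (3,4): δ = 140.94°  ·
  (3,5): δ = 87.77°  ·
  (4,5): δ = 126.83°  ·
antipodal pairs: 6

count = 6; pairs: (0,2), (0,3), (0,4), (1,4), (1,5), (2,5)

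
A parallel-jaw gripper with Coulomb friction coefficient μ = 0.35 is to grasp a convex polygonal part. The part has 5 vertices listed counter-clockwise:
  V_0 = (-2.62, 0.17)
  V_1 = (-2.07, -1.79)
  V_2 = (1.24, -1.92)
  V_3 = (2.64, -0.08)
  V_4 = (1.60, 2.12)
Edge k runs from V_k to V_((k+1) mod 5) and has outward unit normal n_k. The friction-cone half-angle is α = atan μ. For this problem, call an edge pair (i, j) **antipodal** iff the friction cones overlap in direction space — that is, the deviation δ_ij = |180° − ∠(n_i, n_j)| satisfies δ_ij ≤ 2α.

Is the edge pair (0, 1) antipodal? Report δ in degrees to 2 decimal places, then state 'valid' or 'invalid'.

α = atan 0.35 = 19.29°;  2α = 38.58°
edge 0: e_0 = (+0.55, -1.96);  n_0 = (-0.9628, -0.2702)
edge 1: e_1 = (+3.31, -0.13);  n_1 = (-0.0392, -0.9992)
∠(n_0, n_1) = 72.08°
δ = |180° − 72.08°| = 107.92°
107.92° > 2α = 38.58°  →  invalid

δ = 107.92°, invalid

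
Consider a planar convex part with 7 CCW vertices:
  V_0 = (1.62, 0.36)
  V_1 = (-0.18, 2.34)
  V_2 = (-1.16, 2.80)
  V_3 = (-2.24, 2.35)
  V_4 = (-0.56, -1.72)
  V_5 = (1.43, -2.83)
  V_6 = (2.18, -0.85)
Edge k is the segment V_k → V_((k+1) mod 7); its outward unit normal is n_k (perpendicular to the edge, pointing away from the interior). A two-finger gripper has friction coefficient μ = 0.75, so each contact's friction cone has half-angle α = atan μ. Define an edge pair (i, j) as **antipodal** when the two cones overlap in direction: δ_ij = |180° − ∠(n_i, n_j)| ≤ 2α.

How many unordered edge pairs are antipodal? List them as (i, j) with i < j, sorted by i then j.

count = 9; pairs: (0,3), (0,4), (1,3), (1,4), (2,4), (2,5), (3,5), (3,6), (4,6)

α = atan 0.75 = 36.87°;  2α = 73.74°
n_0 = (+0.7399, +0.6727)
n_1 = (+0.4249, +0.9052)
n_2 = (-0.3846, +0.9231)
n_3 = (-0.9243, -0.3815)
n_4 = (-0.4871, -0.8733)
n_5 = (+0.9352, -0.3542)
n_6 = (+0.9075, +0.4200)
  (0,1): δ = 157.42°  ·
  (0,2): δ = 109.65°  ·
  (0,3): δ = 19.84°  ✓
  (0,4): δ = 18.57°  ✓
  (0,5): δ = 116.98°  ·
  (0,6): δ = 162.56°  ·
  (1,2): δ = 132.24°  ·
  (1,3): δ = 42.43°  ✓
  (1,4): δ = 4.01°  ✓
  (1,5): δ = 94.40°  ·
  (1,6): δ = 139.98°  ·
  (2,3): δ = 90.19°  ·
  (2,4): δ = 51.77°  ✓
  (2,5): δ = 46.63°  ✓
  (2,6): δ = 92.22°  ·
  (3,4): δ = 141.58°  ·
  (3,5): δ = 43.18°  ✓
  (3,6): δ = 2.41°  ✓
  (4,5): δ = 81.59°  ·
  (4,6): δ = 36.01°  ✓
  (5,6): δ = 134.42°  ·
antipodal pairs: 9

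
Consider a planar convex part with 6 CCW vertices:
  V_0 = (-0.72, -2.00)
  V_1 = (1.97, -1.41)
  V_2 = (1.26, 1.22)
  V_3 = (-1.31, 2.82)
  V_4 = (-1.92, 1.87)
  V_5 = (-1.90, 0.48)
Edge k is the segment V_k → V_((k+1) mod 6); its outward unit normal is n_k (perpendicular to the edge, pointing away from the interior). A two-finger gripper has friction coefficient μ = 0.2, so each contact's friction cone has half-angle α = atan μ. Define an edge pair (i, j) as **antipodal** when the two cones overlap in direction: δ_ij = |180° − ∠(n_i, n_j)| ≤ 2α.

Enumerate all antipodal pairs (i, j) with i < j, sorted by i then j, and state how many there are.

count = 2; pairs: (1,4), (1,5)

α = atan 0.2 = 11.31°;  2α = 22.62°
n_0 = (+0.2142, -0.9768)
n_1 = (+0.9654, +0.2606)
n_2 = (+0.5285, +0.8489)
n_3 = (-0.8415, +0.5403)
n_4 = (-0.9999, -0.0144)
n_5 = (-0.9030, -0.4297)
  (0,1): δ = 87.26°  ·
  (0,2): δ = 44.28°  ·
  (0,3): δ = 44.92°  ·
  (0,4): δ = 78.45°  ·
  (0,5): δ = 103.07°  ·
  (1,2): δ = 137.01°  ·
  (1,3): δ = 47.81°  ·
  (1,4): δ = 14.28°  ✓
  (1,5): δ = 10.34°  ✓
  (2,3): δ = 90.80°  ·
  (2,4): δ = 57.27°  ·
  (2,5): δ = 32.65°  ·
  (3,4): δ = 146.47°  ·
  (3,5): δ = 121.85°  ·
  (4,5): δ = 155.38°  ·
antipodal pairs: 2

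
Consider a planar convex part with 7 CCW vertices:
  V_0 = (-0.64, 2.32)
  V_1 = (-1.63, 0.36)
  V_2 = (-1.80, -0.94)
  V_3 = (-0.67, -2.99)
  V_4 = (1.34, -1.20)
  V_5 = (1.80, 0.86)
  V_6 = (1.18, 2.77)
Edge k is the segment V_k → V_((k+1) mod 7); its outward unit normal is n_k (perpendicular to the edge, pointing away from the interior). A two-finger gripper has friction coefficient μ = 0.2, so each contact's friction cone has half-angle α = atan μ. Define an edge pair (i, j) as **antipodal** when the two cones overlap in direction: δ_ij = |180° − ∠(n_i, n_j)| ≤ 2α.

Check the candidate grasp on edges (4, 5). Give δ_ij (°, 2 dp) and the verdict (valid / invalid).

α = atan 0.2 = 11.31°;  2α = 22.62°
edge 4: e_4 = (+0.46, +2.06);  n_4 = (+0.9760, -0.2179)
edge 5: e_5 = (-0.62, +1.91);  n_5 = (+0.9511, +0.3087)
∠(n_4, n_5) = 30.57°
δ = |180° − 30.57°| = 149.43°
149.43° > 2α = 22.62°  →  invalid

δ = 149.43°, invalid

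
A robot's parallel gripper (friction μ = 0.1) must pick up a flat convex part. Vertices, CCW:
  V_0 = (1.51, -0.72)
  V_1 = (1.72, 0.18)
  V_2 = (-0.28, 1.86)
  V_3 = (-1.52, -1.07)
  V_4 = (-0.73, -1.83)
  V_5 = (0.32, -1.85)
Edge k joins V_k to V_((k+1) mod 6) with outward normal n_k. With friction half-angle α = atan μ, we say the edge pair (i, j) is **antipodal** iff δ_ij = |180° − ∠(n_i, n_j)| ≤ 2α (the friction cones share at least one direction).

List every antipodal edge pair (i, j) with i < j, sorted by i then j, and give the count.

α = atan 0.1 = 5.71°;  2α = 11.42°
n_0 = (+0.9738, -0.2272)
n_1 = (+0.6432, +0.7657)
n_2 = (-0.9209, +0.3897)
n_3 = (-0.6933, -0.7207)
n_4 = (-0.0190, -0.9998)
n_5 = (+0.6886, -0.7252)
  (0,1): δ = 116.90°  ·
  (0,2): δ = 9.80°  ✓
  (0,3): δ = 59.24°  ·
  (0,4): δ = 102.04°  ·
  (0,5): δ = 146.65°  ·
  (1,2): δ = 72.91°  ·
  (1,3): δ = 3.86°  ✓
  (1,4): δ = 38.94°  ·
  (1,5): δ = 83.55°  ·
  (2,3): δ = 110.95°  ·
  (2,4): δ = 68.15°  ·
  (2,5): δ = 23.54°  ·
  (3,4): δ = 137.20°  ·
  (3,5): δ = 92.59°  ·
  (4,5): δ = 135.39°  ·
antipodal pairs: 2

count = 2; pairs: (0,2), (1,3)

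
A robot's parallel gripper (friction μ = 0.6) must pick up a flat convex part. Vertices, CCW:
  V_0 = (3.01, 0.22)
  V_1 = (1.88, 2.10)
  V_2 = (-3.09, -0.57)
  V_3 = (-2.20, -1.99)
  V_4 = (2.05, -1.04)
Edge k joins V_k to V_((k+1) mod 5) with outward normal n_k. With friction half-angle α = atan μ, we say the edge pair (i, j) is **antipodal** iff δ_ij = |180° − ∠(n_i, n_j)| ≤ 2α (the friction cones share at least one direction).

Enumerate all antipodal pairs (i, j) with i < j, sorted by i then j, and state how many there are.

α = atan 0.6 = 30.96°;  2α = 61.93°
n_0 = (+0.8571, +0.5152)
n_1 = (-0.4733, +0.8809)
n_2 = (-0.8473, -0.5311)
n_3 = (+0.2181, -0.9759)
n_4 = (+0.7954, -0.6060)
  (0,1): δ = 92.76°  ·
  (0,2): δ = 1.07°  ✓
  (0,3): δ = 71.59°  ·
  (0,4): δ = 111.69°  ·
  (1,2): δ = 86.17°  ·
  (1,3): δ = 15.65°  ✓
  (1,4): δ = 24.45°  ✓
  (2,3): δ = 109.48°  ·
  (2,4): δ = 69.38°  ·
  (3,4): δ = 139.90°  ·
antipodal pairs: 3

count = 3; pairs: (0,2), (1,3), (1,4)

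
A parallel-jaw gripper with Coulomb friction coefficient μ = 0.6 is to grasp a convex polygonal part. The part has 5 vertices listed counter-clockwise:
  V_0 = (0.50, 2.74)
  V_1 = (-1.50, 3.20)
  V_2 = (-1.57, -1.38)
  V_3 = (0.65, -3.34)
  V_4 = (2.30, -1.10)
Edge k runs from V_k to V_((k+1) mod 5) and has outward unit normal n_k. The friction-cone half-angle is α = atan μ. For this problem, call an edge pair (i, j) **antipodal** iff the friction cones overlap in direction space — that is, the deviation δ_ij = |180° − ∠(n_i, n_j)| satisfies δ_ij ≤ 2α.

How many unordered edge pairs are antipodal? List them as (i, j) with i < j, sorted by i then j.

count = 4; pairs: (0,2), (1,3), (1,4), (2,4)

α = atan 0.6 = 30.96°;  2α = 61.93°
n_0 = (+0.2241, +0.9746)
n_1 = (-0.9999, +0.0153)
n_2 = (-0.6618, -0.7496)
n_3 = (+0.8051, -0.5931)
n_4 = (+0.9055, +0.4244)
  (0,1): δ = 77.92°  ·
  (0,2): δ = 28.49°  ✓
  (0,3): δ = 66.58°  ·
  (0,4): δ = 128.07°  ·
  (1,2): δ = 130.57°  ·
  (1,3): δ = 35.50°  ✓
  (1,4): δ = 25.99°  ✓
  (2,3): δ = 84.93°  ·
  (2,4): δ = 23.44°  ✓
  (3,4): δ = 118.51°  ·
antipodal pairs: 4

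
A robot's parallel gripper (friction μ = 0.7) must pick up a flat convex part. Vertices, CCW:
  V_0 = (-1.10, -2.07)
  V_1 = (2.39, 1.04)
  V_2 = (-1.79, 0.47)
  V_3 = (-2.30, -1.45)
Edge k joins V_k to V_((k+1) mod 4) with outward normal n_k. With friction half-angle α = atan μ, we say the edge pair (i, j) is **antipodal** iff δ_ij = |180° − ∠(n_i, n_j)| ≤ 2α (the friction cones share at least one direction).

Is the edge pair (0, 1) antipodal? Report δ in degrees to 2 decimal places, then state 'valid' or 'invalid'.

δ = 33.94°, valid

α = atan 0.7 = 34.99°;  2α = 69.98°
edge 0: e_0 = (+3.49, +3.11);  n_0 = (+0.6653, -0.7466)
edge 1: e_1 = (-4.18, -0.57);  n_1 = (-0.1351, +0.9908)
∠(n_0, n_1) = 146.06°
δ = |180° − 146.06°| = 33.94°
33.94° ≤ 2α = 69.98°  →  valid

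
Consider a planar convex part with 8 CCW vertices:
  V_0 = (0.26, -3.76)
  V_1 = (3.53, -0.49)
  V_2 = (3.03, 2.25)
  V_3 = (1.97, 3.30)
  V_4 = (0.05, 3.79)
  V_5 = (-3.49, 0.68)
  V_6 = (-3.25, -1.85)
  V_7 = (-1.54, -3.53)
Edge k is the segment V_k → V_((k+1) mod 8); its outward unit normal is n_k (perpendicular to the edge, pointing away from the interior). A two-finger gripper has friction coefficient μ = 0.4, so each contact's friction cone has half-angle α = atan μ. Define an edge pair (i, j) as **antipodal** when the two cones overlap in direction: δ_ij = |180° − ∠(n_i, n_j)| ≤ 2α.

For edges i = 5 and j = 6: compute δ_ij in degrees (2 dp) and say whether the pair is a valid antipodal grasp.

δ = 139.91°, invalid

α = atan 0.4 = 21.80°;  2α = 43.60°
edge 5: e_5 = (+0.24, -2.53);  n_5 = (-0.9955, -0.0944)
edge 6: e_6 = (+1.71, -1.68);  n_6 = (-0.7008, -0.7133)
∠(n_5, n_6) = 40.09°
δ = |180° − 40.09°| = 139.91°
139.91° > 2α = 43.60°  →  invalid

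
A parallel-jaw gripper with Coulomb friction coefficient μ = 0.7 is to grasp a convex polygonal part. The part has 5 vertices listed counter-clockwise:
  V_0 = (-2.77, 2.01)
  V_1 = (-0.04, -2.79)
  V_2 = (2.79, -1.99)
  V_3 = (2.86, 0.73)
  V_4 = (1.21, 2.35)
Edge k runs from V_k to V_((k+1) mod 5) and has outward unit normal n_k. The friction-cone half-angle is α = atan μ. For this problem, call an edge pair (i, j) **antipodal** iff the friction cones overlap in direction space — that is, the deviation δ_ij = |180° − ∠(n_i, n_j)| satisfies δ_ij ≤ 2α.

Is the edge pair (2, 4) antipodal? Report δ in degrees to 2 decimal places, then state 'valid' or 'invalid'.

α = atan 0.7 = 34.99°;  2α = 69.98°
edge 2: e_2 = (+0.07, +2.72);  n_2 = (+0.9997, -0.0257)
edge 4: e_4 = (-3.98, -0.34);  n_4 = (-0.0851, +0.9964)
∠(n_2, n_4) = 96.36°
δ = |180° − 96.36°| = 83.64°
83.64° > 2α = 69.98°  →  invalid

δ = 83.64°, invalid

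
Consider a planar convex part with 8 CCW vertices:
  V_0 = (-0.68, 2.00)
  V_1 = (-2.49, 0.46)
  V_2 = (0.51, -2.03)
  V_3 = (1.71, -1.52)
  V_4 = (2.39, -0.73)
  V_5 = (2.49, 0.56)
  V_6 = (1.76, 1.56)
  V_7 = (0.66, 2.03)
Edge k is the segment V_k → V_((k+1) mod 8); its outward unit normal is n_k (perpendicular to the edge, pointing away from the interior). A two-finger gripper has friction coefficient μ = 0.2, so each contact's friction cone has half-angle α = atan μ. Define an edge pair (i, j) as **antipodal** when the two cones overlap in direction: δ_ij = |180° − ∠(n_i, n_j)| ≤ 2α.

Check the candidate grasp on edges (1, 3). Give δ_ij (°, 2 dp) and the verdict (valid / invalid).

δ = 91.03°, invalid

α = atan 0.2 = 11.31°;  2α = 22.62°
edge 1: e_1 = (+3.00, -2.49);  n_1 = (-0.6387, -0.7695)
edge 3: e_3 = (+0.68, +0.79);  n_3 = (+0.7579, -0.6524)
∠(n_1, n_3) = 88.97°
δ = |180° − 88.97°| = 91.03°
91.03° > 2α = 22.62°  →  invalid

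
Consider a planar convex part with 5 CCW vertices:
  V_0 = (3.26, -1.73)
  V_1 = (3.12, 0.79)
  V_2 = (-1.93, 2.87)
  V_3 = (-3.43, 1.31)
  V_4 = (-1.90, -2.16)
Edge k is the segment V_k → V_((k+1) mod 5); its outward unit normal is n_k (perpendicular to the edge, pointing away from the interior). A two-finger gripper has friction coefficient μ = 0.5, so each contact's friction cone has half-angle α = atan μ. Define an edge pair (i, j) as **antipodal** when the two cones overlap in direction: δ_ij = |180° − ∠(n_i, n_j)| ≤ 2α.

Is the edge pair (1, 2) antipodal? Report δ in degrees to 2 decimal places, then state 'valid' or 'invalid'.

α = atan 0.5 = 26.57°;  2α = 53.13°
edge 1: e_1 = (-5.05, +2.08);  n_1 = (+0.3808, +0.9246)
edge 2: e_2 = (-1.50, -1.56);  n_2 = (-0.7208, +0.6931)
∠(n_1, n_2) = 68.51°
δ = |180° − 68.51°| = 111.49°
111.49° > 2α = 53.13°  →  invalid

δ = 111.49°, invalid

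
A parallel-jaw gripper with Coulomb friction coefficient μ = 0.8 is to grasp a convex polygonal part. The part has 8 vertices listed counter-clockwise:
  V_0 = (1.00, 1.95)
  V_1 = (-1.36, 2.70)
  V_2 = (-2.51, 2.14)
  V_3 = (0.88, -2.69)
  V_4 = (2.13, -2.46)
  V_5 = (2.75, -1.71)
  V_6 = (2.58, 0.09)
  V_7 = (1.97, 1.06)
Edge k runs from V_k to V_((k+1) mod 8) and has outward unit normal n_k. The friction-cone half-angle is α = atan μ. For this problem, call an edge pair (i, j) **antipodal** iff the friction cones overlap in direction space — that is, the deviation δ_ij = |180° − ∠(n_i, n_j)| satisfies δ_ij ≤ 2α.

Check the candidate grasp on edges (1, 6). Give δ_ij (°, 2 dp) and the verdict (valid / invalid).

α = atan 0.8 = 38.66°;  2α = 77.32°
edge 1: e_1 = (-1.15, -0.56);  n_1 = (-0.4378, +0.8991)
edge 6: e_6 = (-0.61, +0.97);  n_6 = (+0.8465, +0.5324)
∠(n_1, n_6) = 83.80°
δ = |180° − 83.80°| = 96.20°
96.20° > 2α = 77.32°  →  invalid

δ = 96.20°, invalid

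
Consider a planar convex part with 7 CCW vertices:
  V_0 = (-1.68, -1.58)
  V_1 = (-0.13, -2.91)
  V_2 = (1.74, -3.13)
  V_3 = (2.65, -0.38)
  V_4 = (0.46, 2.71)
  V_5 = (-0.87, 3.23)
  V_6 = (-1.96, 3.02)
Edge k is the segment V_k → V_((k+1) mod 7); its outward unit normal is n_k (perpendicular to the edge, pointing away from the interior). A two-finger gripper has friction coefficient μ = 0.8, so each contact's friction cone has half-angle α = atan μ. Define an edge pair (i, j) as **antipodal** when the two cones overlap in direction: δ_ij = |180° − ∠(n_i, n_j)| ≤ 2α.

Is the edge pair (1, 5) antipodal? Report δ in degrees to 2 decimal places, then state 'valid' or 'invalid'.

α = atan 0.8 = 38.66°;  2α = 77.32°
edge 1: e_1 = (+1.87, -0.22);  n_1 = (-0.1168, -0.9932)
edge 5: e_5 = (-1.09, -0.21);  n_5 = (-0.1892, +0.9819)
∠(n_1, n_5) = 162.39°
δ = |180° − 162.39°| = 17.61°
17.61° ≤ 2α = 77.32°  →  valid

δ = 17.61°, valid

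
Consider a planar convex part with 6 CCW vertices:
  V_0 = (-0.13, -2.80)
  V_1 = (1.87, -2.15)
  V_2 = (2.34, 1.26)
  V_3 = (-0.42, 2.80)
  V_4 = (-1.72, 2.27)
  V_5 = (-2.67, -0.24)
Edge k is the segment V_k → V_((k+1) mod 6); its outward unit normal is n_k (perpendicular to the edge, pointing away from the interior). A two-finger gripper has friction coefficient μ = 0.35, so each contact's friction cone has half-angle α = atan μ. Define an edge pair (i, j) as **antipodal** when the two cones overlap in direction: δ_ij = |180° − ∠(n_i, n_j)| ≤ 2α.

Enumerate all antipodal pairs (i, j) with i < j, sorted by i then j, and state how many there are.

count = 3; pairs: (0,3), (1,4), (2,5)

α = atan 0.35 = 19.29°;  2α = 38.58°
n_0 = (+0.3091, -0.9510)
n_1 = (+0.9906, -0.1365)
n_2 = (+0.4873, +0.8733)
n_3 = (-0.3775, +0.9260)
n_4 = (-0.9353, +0.3540)
n_5 = (-0.7099, -0.7043)
  (0,1): δ = 115.85°  ·
  (0,2): δ = 47.16°  ·
  (0,3): δ = 4.18°  ✓
  (0,4): δ = 51.26°  ·
  (0,5): δ = 116.77°  ·
  (1,2): δ = 111.31°  ·
  (1,3): δ = 59.97°  ·
  (1,4): δ = 12.88°  ✓
  (1,5): δ = 52.62°  ·
  (2,3): δ = 128.66°  ·
  (2,4): δ = 81.57°  ·
  (2,5): δ = 16.06°  ✓
  (3,4): δ = 132.91°  ·
  (3,5): δ = 67.41°  ·
  (4,5): δ = 114.49°  ·
antipodal pairs: 3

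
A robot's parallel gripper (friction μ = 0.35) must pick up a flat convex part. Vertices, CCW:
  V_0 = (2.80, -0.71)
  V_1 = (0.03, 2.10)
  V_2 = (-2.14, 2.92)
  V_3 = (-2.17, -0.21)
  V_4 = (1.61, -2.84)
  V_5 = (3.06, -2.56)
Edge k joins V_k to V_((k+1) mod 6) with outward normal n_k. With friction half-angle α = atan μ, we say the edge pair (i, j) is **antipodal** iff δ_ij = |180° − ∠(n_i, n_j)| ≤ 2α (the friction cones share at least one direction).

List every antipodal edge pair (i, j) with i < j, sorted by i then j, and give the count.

α = atan 0.35 = 19.29°;  2α = 38.58°
n_0 = (+0.7122, +0.7020)
n_1 = (+0.3535, +0.9354)
n_2 = (-1.0000, +0.0096)
n_3 = (-0.5711, -0.8209)
n_4 = (+0.1896, -0.9819)
n_5 = (+0.9903, +0.1392)
  (0,1): δ = 155.29°  ·
  (0,2): δ = 45.14°  ·
  (0,3): δ = 10.58°  ✓
  (0,4): δ = 56.34°  ·
  (0,5): δ = 143.41°  ·
  (1,2): δ = 69.85°  ·
  (1,3): δ = 14.13°  ✓
  (1,4): δ = 31.63°  ✓
  (1,5): δ = 118.70°  ·
  (2,3): δ = 124.28°  ·
  (2,4): δ = 78.52°  ·
  (2,5): δ = 8.55°  ✓
  (3,4): δ = 134.24°  ·
  (3,5): δ = 47.17°  ·
  (4,5): δ = 92.93°  ·
antipodal pairs: 4

count = 4; pairs: (0,3), (1,3), (1,4), (2,5)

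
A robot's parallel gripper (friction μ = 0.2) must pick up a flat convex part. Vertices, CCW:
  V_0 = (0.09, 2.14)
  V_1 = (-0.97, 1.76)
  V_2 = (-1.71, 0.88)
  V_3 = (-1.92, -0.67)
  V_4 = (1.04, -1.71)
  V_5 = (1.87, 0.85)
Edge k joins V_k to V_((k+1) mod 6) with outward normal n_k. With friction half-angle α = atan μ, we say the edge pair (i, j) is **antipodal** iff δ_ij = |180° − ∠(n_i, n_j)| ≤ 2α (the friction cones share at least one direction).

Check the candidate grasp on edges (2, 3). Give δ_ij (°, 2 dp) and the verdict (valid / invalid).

δ = 101.64°, invalid

α = atan 0.2 = 11.31°;  2α = 22.62°
edge 2: e_2 = (-0.21, -1.55);  n_2 = (-0.9909, +0.1343)
edge 3: e_3 = (+2.96, -1.04);  n_3 = (-0.3315, -0.9435)
∠(n_2, n_3) = 78.36°
δ = |180° − 78.36°| = 101.64°
101.64° > 2α = 22.62°  →  invalid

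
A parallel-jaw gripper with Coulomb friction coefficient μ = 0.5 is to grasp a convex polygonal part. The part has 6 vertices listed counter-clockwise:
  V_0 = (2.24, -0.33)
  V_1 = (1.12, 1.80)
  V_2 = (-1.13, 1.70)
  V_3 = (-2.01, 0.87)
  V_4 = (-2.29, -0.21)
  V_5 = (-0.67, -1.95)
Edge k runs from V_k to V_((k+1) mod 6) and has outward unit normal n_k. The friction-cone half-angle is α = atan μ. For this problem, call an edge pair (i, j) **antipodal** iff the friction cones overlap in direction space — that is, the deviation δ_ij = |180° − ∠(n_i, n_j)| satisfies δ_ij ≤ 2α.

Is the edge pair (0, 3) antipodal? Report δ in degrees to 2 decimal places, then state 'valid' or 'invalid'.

α = atan 0.5 = 26.57°;  2α = 53.13°
edge 0: e_0 = (-1.12, +2.13);  n_0 = (+0.8851, +0.4654)
edge 3: e_3 = (-0.28, -1.08);  n_3 = (-0.9680, +0.2510)
∠(n_0, n_3) = 137.73°
δ = |180° − 137.73°| = 42.27°
42.27° ≤ 2α = 53.13°  →  valid

δ = 42.27°, valid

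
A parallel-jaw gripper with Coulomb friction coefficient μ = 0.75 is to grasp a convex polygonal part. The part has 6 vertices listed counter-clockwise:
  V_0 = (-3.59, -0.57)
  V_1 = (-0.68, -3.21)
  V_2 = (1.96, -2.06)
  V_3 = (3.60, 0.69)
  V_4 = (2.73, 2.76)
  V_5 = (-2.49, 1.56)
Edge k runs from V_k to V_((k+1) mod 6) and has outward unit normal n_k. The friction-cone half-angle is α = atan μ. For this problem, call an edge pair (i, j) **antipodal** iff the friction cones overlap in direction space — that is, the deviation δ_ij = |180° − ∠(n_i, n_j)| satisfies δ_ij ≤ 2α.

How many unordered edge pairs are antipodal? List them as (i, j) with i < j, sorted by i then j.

α = atan 0.75 = 36.87°;  2α = 73.74°
n_0 = (-0.6719, -0.7406)
n_1 = (+0.3994, -0.9168)
n_2 = (+0.8589, -0.5122)
n_3 = (+0.9219, +0.3875)
n_4 = (-0.2240, +0.9746)
n_5 = (-0.8885, +0.4589)
  (0,1): δ = 114.25°  ·
  (0,2): δ = 78.60°  ·
  (0,3): δ = 24.99°  ✓
  (0,4): δ = 55.16°  ✓
  (0,5): δ = 104.90°  ·
  (1,2): δ = 144.35°  ·
  (1,3): δ = 90.74°  ·
  (1,4): δ = 10.59°  ✓
  (1,5): δ = 39.15°  ✓
  (2,3): δ = 126.39°  ·
  (2,4): δ = 46.24°  ✓
  (2,5): δ = 3.50°  ✓
  (3,4): δ = 99.85°  ·
  (3,5): δ = 50.11°  ✓
  (4,5): δ = 130.26°  ·
antipodal pairs: 7

count = 7; pairs: (0,3), (0,4), (1,4), (1,5), (2,4), (2,5), (3,5)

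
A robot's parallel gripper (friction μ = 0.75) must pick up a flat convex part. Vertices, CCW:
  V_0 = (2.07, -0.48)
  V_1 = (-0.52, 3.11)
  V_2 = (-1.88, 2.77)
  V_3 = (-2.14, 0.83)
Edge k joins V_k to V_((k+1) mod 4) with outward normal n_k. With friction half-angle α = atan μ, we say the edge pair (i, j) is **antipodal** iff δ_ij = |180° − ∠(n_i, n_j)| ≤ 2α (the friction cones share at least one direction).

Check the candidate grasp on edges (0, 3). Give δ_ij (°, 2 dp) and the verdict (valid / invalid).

δ = 36.91°, valid

α = atan 0.75 = 36.87°;  2α = 73.74°
edge 0: e_0 = (-2.59, +3.59);  n_0 = (+0.8110, +0.5851)
edge 3: e_3 = (+4.21, -1.31);  n_3 = (-0.2971, -0.9548)
∠(n_0, n_3) = 143.09°
δ = |180° − 143.09°| = 36.91°
36.91° ≤ 2α = 73.74°  →  valid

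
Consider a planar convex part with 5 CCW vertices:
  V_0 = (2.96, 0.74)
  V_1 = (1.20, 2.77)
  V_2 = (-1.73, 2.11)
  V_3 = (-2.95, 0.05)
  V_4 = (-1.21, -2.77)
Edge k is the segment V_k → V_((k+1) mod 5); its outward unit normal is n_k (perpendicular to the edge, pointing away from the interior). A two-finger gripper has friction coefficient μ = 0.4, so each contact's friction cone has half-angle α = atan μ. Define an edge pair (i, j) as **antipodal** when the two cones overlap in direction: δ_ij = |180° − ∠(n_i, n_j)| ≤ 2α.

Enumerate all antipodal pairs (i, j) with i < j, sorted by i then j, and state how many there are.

count = 3; pairs: (0,3), (1,4), (2,4)

α = atan 0.4 = 21.80°;  2α = 43.60°
n_0 = (+0.7556, +0.6551)
n_1 = (-0.2197, +0.9756)
n_2 = (-0.8604, +0.5096)
n_3 = (-0.8510, -0.5251)
n_4 = (+0.6440, -0.7651)
  (0,1): δ = 118.23°  ·
  (0,2): δ = 71.56°  ·
  (0,3): δ = 9.25°  ✓
  (0,4): δ = 89.16°  ·
  (1,2): δ = 133.33°  ·
  (1,3): δ = 71.02°  ·
  (1,4): δ = 27.39°  ✓
  (2,3): δ = 117.69°  ·
  (2,4): δ = 19.28°  ✓
  (3,4): δ = 81.59°  ·
antipodal pairs: 3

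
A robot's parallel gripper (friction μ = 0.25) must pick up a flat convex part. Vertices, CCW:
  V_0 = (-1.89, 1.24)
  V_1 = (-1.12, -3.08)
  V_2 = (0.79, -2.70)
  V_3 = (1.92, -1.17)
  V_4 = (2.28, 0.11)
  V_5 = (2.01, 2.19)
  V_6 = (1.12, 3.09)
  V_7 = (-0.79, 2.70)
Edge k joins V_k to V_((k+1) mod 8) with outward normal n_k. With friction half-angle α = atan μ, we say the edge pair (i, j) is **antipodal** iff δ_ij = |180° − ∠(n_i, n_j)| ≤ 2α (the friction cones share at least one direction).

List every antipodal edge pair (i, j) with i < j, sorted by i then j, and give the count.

count = 5; pairs: (0,3), (0,4), (1,6), (2,7), (3,7)

α = atan 0.25 = 14.04°;  2α = 28.07°
n_0 = (-0.9845, -0.1755)
n_1 = (+0.1951, -0.9808)
n_2 = (+0.8044, -0.5941)
n_3 = (+0.9627, -0.2707)
n_4 = (+0.9917, +0.1287)
n_5 = (+0.7110, +0.7031)
n_6 = (-0.2001, +0.9798)
n_7 = (-0.7987, +0.6017)
  (0,1): δ = 88.85°  ·
  (0,2): δ = 46.55°  ·
  (0,3): δ = 25.81°  ✓
  (0,4): δ = 2.71°  ✓
  (0,5): δ = 34.57°  ·
  (0,6): δ = 91.43°  ·
  (0,7): δ = 132.90°  ·
  (1,2): δ = 137.70°  ·
  (1,3): δ = 116.96°  ·
  (1,4): δ = 93.86°  ·
  (1,5): δ = 56.57°  ·
  (1,6): δ = 0.29°  ✓
  (1,7): δ = 41.75°  ·
  (2,3): δ = 159.26°  ·
  (2,4): δ = 136.16°  ·
  (2,5): δ = 98.87°  ·
  (2,6): δ = 42.01°  ·
  (2,7): δ = 0.55°  ✓
  (3,4): δ = 156.90°  ·
  (3,5): δ = 119.61°  ·
  (3,6): δ = 62.75°  ·
  (3,7): δ = 21.29°  ✓
  (4,5): δ = 142.72°  ·
  (4,6): δ = 85.86°  ·
  (4,7): δ = 44.39°  ·
  (5,6): δ = 123.14°  ·
  (5,7): δ = 81.68°  ·
  (6,7): δ = 138.54°  ·
antipodal pairs: 5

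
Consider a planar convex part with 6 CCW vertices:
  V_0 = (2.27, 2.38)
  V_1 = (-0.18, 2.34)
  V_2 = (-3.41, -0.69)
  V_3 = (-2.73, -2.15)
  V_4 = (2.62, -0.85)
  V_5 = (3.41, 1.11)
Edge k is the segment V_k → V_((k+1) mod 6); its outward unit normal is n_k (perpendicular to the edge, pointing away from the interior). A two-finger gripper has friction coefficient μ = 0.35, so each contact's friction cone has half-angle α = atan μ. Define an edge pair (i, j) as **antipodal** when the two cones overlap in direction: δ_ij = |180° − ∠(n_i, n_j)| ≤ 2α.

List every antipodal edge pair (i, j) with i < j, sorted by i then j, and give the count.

α = atan 0.35 = 19.29°;  2α = 38.58°
n_0 = (-0.0163, +0.9999)
n_1 = (-0.6842, +0.7293)
n_2 = (-0.9065, -0.4222)
n_3 = (+0.2361, -0.9717)
n_4 = (+0.9275, -0.3738)
n_5 = (+0.7442, +0.6680)
  (0,1): δ = 137.77°  ·
  (0,2): δ = 65.96°  ·
  (0,3): δ = 12.72°  ✓
  (0,4): δ = 67.11°  ·
  (0,5): δ = 130.98°  ·
  (1,2): δ = 108.20°  ·
  (1,3): δ = 29.51°  ✓
  (1,4): δ = 24.88°  ✓
  (1,5): δ = 88.74°  ·
  (2,3): δ = 101.32°  ·
  (2,4): δ = 46.93°  ·
  (2,5): δ = 16.94°  ✓
  (3,4): δ = 125.61°  ·
  (3,5): δ = 61.75°  ·
  (4,5): δ = 116.14°  ·
antipodal pairs: 4

count = 4; pairs: (0,3), (1,3), (1,4), (2,5)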